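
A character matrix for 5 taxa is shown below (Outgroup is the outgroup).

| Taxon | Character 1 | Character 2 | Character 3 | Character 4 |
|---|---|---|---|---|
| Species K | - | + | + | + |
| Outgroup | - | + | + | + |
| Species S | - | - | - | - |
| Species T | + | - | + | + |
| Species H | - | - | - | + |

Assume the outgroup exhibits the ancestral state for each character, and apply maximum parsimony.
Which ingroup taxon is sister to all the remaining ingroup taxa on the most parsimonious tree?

Species K

Character polarity is set by the outgroup: the derived state is whichever differs from the outgroup's state, so for Character 2, Character 3, Character 4 the derived state is '-', and for the remaining characters it is '+'.
Character 1: derived state '+' in Species T only — an autapomorphy, so it tells us nothing about relationships among taxa.
Character 2: derived state '-' in Species H, Species S, and Species T only — synapomorphy for {Species H, Species S, Species T}.
Character 3: derived state '-' in Species H and Species S only — synapomorphy for {Species H, Species S}.
Character 4 (derived state '-') is unique to Species S (autapomorphy; uninformative for grouping).
Most parsimonious ingroup topology: (((Species S,Species H),Species T),Species K).
Species K is sister to the clade containing all other ingroup taxa, so it is the earliest-diverging (most basal) ingroup lineage.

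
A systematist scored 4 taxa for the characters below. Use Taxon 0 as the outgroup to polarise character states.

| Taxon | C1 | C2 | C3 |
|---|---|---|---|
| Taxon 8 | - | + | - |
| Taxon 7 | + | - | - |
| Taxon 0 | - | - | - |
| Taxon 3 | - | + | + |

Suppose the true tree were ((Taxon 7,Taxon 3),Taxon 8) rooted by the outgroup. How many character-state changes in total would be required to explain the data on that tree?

Map each character onto ((Taxon 7,Taxon 3),Taxon 8) (rooted by Taxon 0) and count the minimum state changes it requires (Fitch parsimony):
C1: 1; C2: 2; C3: 1.
Total tree length = 4.

4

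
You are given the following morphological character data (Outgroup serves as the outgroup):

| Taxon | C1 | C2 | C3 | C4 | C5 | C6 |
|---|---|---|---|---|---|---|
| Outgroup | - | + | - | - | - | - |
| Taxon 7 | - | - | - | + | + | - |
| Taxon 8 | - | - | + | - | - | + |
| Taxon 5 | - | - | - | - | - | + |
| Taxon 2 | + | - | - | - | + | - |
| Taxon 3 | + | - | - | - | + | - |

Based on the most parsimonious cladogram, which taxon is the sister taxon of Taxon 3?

Character polarity is set by the outgroup: the derived state is whichever differs from the outgroup's state, so for C2 the derived state is '-', and for the remaining characters it is '+'.
C1: derived state '+' in Taxon 2 and Taxon 3 only — synapomorphy for {Taxon 2, Taxon 3}.
All ingroup taxa share the derived state '-' for C2; it defines the ingroup but does not resolve relationships within it.
C3: derived state '+' in Taxon 8 only — an autapomorphy, so it tells us nothing about relationships among taxa.
C4: derived state '+' in Taxon 7 only — an autapomorphy, so it tells us nothing about relationships among taxa.
C5: derived state '+' in Taxon 2, Taxon 3, and Taxon 7 only — synapomorphy for {Taxon 2, Taxon 3, Taxon 7}.
C6 (derived state '+') is shared by Taxon 5 and Taxon 8 — a synapomorphy uniting that clade.
Most parsimonious ingroup topology: ((Taxon 7,(Taxon 2,Taxon 3)),(Taxon 8,Taxon 5)).
Taxon 3 and Taxon 2 form a cherry on this tree, so they are sister taxa.

Taxon 2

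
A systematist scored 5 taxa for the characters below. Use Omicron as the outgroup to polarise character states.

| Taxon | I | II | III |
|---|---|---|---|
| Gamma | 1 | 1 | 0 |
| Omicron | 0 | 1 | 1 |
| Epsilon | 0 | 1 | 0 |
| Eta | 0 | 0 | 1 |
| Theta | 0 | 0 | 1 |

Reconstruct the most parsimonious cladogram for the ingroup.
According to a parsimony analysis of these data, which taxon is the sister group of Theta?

Eta

Character polarity is set by the outgroup: the derived state is whichever differs from the outgroup's state, so for II, III the derived state is '0', and for the remaining characters it is '1'.
I: derived state '1' in Gamma only — an autapomorphy, so it tells us nothing about relationships among taxa.
Only Eta and Theta show the derived state '0' for II, supporting them as a clade.
III (derived state '0') is shared by Epsilon and Gamma — a synapomorphy uniting that clade.
Most parsimonious ingroup topology: ((Epsilon,Gamma),(Eta,Theta)).
Theta and Eta form a cherry on this tree, so they are sister taxa.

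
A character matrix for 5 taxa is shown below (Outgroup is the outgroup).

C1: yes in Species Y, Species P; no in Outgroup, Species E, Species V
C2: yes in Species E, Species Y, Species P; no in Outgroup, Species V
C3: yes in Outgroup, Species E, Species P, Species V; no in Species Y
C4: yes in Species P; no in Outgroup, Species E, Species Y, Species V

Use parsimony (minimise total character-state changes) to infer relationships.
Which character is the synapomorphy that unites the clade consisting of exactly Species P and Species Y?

C1

Character polarity is set by the outgroup: the derived state is whichever differs from the outgroup's state, so for C3 the derived state is 'no', and for the remaining characters it is 'yes'.
C1 (derived state 'yes') is shared by Species P and Species Y — a synapomorphy uniting that clade.
Only Species E, Species P, and Species Y show the derived state 'yes' for C2, supporting them as a clade.
C3: derived state 'no' in Species Y only — an autapomorphy, so it tells us nothing about relationships among taxa.
C4 (derived state 'yes') is unique to Species P (autapomorphy; uninformative for grouping).
Most parsimonious ingroup topology: ((Species E,(Species Y,Species P)),Species V).
The clade {Species P, Species Y} is supported by C1: its derived state 'yes' occurs in exactly those taxa and in no other taxon (including the outgroup).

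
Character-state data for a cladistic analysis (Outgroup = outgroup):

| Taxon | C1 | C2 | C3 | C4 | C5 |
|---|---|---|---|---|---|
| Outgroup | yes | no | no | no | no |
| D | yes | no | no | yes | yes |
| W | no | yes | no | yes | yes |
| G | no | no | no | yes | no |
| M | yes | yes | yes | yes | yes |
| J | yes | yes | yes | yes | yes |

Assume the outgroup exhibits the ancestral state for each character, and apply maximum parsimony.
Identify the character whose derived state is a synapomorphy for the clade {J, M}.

Character polarity is set by the outgroup: the derived state is whichever differs from the outgroup's state, so for C1 the derived state is 'no', and for the remaining characters it is 'yes'.
C1 groups G and W, which is incompatible with the clades supported by the remaining characters; treating it as convergent (homoplasy) costs fewer steps than any alternative tree.
C2: derived state 'yes' in J, M, and W only — synapomorphy for {J, M, W}.
Only J and M show the derived state 'yes' for C3, supporting them as a clade.
C4 (derived state 'yes') is shared by all ingroup taxa — unites the whole ingroup.
C5: derived state 'yes' in D, J, M, and W only — synapomorphy for {D, J, M, W}.
Most parsimonious ingroup topology: ((D,(W,(M,J))),G).
The clade {J, M} is supported by C3: its derived state 'yes' occurs in exactly those taxa and in no other taxon (including the outgroup).

C3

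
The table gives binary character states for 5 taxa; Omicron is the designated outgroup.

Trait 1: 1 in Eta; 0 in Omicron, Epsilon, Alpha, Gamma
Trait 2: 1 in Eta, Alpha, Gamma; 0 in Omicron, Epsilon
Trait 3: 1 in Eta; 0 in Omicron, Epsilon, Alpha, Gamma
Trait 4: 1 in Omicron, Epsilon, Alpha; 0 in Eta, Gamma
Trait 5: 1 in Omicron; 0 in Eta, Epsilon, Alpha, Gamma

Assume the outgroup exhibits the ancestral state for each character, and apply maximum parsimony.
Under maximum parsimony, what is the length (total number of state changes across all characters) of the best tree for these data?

5

Character polarity is set by the outgroup: the derived state is whichever differs from the outgroup's state, so for Trait 4, Trait 5 the derived state is '0', and for the remaining characters it is '1'.
Trait 1: derived state '1' in Eta only — an autapomorphy, so it tells us nothing about relationships among taxa.
Trait 2: derived state '1' in Alpha, Eta, and Gamma only — synapomorphy for {Alpha, Eta, Gamma}.
Trait 3 (derived state '1') is unique to Eta (autapomorphy; uninformative for grouping).
Only Eta and Gamma show the derived state '0' for Trait 4, supporting them as a clade.
All ingroup taxa share the derived state '0' for Trait 5; it defines the ingroup but does not resolve relationships within it.
Most parsimonious ingroup topology: (((Eta,Gamma),Alpha),Epsilon).
Changes per character on this tree: Trait 1: 1; Trait 2: 1; Trait 3: 1; Trait 4: 1; Trait 5: 1.
Total = 5.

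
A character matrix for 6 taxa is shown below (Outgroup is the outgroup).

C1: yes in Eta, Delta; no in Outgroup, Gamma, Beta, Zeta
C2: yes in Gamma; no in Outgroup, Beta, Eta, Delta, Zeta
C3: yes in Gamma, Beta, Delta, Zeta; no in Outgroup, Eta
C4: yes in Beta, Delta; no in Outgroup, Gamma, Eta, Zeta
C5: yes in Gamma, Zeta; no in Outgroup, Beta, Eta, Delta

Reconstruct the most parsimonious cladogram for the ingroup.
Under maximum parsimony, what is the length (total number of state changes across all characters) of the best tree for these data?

The outgroup has state 'no' for every character, so 'yes' is the derived state throughout.
C1 (state 'yes') occurs in Delta and Eta but conflicts with the nesting implied by the other characters — most parsimoniously interpreted as homoplasy.
C2: derived state 'yes' in Gamma only — an autapomorphy, so it tells us nothing about relationships among taxa.
C3 (derived state 'yes') is shared by Beta, Delta, Gamma, and Zeta — a synapomorphy uniting that clade.
Only Beta and Delta show the derived state 'yes' for C4, supporting them as a clade.
C5 (derived state 'yes') is shared by Gamma and Zeta — a synapomorphy uniting that clade.
Most parsimonious ingroup topology: (((Gamma,Zeta),(Beta,Delta)),Eta).
Changes per character on this tree: C1: 2; C2: 1; C3: 1; C4: 1; C5: 1.
Total = 6.

6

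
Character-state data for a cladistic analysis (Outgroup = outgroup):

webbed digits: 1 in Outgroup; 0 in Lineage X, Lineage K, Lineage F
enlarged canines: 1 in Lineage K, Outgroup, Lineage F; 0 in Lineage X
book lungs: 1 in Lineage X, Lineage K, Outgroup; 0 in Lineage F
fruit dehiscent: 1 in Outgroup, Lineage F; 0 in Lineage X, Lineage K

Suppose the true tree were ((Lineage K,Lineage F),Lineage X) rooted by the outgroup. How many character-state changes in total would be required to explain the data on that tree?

Map each character onto ((Lineage K,Lineage F),Lineage X) (rooted by Outgroup) and count the minimum state changes it requires (Fitch parsimony):
webbed digits: 1; enlarged canines: 1; book lungs: 1; fruit dehiscent: 2.
Total tree length = 5.

5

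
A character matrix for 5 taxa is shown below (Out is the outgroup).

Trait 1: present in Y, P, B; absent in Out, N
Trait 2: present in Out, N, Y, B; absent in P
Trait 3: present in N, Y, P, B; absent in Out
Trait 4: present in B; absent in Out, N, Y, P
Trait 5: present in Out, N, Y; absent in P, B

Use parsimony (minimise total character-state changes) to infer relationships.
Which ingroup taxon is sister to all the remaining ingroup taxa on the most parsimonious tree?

N

Character polarity is set by the outgroup: the derived state is whichever differs from the outgroup's state, so for Trait 2, Trait 5 the derived state is 'absent', and for the remaining characters it is 'present'.
Trait 1 (derived state 'present') is shared by B, P, and Y — a synapomorphy uniting that clade.
Trait 2 (derived state 'absent') is unique to P (autapomorphy; uninformative for grouping).
Trait 3 (derived state 'present') is shared by all ingroup taxa — unites the whole ingroup.
Trait 4: derived state 'present' in B only — an autapomorphy, so it tells us nothing about relationships among taxa.
Trait 5 (derived state 'absent') is shared by B and P — a synapomorphy uniting that clade.
Most parsimonious ingroup topology: (N,(Y,(P,B))).
N is sister to the clade containing all other ingroup taxa, so it is the earliest-diverging (most basal) ingroup lineage.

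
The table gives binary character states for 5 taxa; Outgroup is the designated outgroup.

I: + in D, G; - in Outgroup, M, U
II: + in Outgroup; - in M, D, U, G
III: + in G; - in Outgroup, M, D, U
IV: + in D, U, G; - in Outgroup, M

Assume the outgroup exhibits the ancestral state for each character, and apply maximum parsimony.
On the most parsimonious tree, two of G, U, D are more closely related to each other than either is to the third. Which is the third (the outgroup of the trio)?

U

Character polarity is set by the outgroup: the derived state is whichever differs from the outgroup's state, so for II the derived state is '-', and for the remaining characters it is '+'.
Only D and G show the derived state '+' for I, supporting them as a clade.
All ingroup taxa share the derived state '-' for II; it defines the ingroup but does not resolve relationships within it.
III: derived state '+' in G only — an autapomorphy, so it tells us nothing about relationships among taxa.
IV (derived state '+') is shared by D, G, and U — a synapomorphy uniting that clade.
Most parsimonious ingroup topology: (M,((D,G),U)).
D and G share a more recent common ancestor with each other than either does with U, so U is the least closely related of the three.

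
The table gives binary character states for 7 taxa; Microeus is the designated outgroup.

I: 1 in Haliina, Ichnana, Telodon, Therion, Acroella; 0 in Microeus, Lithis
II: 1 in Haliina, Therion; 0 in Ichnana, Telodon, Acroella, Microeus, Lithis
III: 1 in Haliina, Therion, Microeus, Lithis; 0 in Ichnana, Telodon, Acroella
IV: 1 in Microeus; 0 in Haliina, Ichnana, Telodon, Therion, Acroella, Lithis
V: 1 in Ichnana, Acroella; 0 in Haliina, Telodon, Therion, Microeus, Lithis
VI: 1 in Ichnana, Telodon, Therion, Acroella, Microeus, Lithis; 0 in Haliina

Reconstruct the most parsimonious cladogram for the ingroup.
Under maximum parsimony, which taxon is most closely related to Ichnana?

Character polarity is set by the outgroup: the derived state is whichever differs from the outgroup's state, so for III, IV, VI the derived state is '0', and for the remaining characters it is '1'.
I: derived state '1' in Acroella, Haliina, Ichnana, Telodon, and Therion only — synapomorphy for {Acroella, Haliina, Ichnana, Telodon, Therion}.
II: derived state '1' in Haliina and Therion only — synapomorphy for {Haliina, Therion}.
III: derived state '0' in Acroella, Ichnana, and Telodon only — synapomorphy for {Acroella, Ichnana, Telodon}.
IV (derived state '0') is shared by all ingroup taxa — unites the whole ingroup.
V (derived state '1') is shared by Acroella and Ichnana — a synapomorphy uniting that clade.
VI (derived state '0') is unique to Haliina (autapomorphy; uninformative for grouping).
Most parsimonious ingroup topology: (((Therion,Haliina),((Ichnana,Acroella),Telodon)),Lithis).
Ichnana and Acroella form a cherry on this tree, so they are sister taxa.

Acroella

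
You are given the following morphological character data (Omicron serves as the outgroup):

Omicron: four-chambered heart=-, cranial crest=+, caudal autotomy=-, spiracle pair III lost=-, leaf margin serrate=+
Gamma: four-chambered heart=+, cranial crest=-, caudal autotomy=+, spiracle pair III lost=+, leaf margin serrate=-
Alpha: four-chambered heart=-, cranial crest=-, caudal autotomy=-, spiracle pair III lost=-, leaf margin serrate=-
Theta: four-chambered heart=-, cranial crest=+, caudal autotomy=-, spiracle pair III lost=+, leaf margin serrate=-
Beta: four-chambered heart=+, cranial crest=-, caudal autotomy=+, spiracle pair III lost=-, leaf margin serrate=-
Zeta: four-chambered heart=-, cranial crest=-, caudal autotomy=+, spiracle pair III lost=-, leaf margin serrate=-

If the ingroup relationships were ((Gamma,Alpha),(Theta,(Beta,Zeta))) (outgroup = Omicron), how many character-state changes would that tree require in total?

Map each character onto ((Gamma,Alpha),(Theta,(Beta,Zeta))) (rooted by Omicron) and count the minimum state changes it requires (Fitch parsimony):
four-chambered heart: 2; cranial crest: 2; caudal autotomy: 2; spiracle pair III lost: 2; leaf margin serrate: 1.
Total tree length = 9.

9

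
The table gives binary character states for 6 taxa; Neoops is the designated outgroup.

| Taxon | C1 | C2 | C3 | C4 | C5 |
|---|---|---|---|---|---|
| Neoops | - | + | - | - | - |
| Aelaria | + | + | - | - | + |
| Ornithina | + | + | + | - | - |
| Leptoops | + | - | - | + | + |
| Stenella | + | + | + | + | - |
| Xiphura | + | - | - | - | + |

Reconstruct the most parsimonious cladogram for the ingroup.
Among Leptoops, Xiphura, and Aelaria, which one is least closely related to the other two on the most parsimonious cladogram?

Aelaria

Character polarity is set by the outgroup: the derived state is whichever differs from the outgroup's state, so for C2 the derived state is '-', and for the remaining characters it is '+'.
All ingroup taxa share the derived state '+' for C1; it defines the ingroup but does not resolve relationships within it.
C2: derived state '-' in Leptoops and Xiphura only — synapomorphy for {Leptoops, Xiphura}.
Only Ornithina and Stenella show the derived state '+' for C3, supporting them as a clade.
C4 groups Leptoops and Stenella, which is incompatible with the clades supported by the remaining characters; treating it as convergent (homoplasy) costs fewer steps than any alternative tree.
Only Aelaria, Leptoops, and Xiphura show the derived state '+' for C5, supporting them as a clade.
Most parsimonious ingroup topology: ((Aelaria,(Leptoops,Xiphura)),(Ornithina,Stenella)).
Xiphura and Leptoops share a more recent common ancestor with each other than either does with Aelaria, so Aelaria is the least closely related of the three.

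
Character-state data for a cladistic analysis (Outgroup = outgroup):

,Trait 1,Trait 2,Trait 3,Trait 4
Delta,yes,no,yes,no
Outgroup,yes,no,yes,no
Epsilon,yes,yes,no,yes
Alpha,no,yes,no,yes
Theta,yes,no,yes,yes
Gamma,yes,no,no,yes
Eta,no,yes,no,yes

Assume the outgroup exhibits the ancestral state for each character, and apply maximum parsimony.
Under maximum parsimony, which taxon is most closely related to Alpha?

Character polarity is set by the outgroup: the derived state is whichever differs from the outgroup's state, so for Trait 1, Trait 3 the derived state is 'no', and for the remaining characters it is 'yes'.
Trait 1: derived state 'no' in Alpha and Eta only — synapomorphy for {Alpha, Eta}.
Only Alpha, Epsilon, and Eta show the derived state 'yes' for Trait 2, supporting them as a clade.
Trait 3 (derived state 'no') is shared by Alpha, Epsilon, Eta, and Gamma — a synapomorphy uniting that clade.
Trait 4: derived state 'yes' in Alpha, Epsilon, Eta, Gamma, and Theta only — synapomorphy for {Alpha, Epsilon, Eta, Gamma, Theta}.
Most parsimonious ingroup topology: ((((Epsilon,(Alpha,Eta)),Gamma),Theta),Delta).
Alpha and Eta form a cherry on this tree, so they are sister taxa.

Eta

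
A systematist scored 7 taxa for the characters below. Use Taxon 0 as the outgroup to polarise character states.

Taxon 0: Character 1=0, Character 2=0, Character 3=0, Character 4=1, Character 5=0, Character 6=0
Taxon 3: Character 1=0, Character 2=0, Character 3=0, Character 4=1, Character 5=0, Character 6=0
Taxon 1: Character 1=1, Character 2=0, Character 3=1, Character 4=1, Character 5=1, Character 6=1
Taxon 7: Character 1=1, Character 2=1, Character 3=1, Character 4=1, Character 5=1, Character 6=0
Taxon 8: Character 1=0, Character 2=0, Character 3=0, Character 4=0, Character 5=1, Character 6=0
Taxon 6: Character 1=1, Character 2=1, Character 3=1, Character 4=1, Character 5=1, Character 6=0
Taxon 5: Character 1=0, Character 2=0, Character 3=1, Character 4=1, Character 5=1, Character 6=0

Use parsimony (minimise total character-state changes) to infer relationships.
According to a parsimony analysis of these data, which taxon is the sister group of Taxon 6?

Character polarity is set by the outgroup: the derived state is whichever differs from the outgroup's state, so for Character 4 the derived state is '0', and for the remaining characters it is '1'.
Only Taxon 1, Taxon 6, and Taxon 7 show the derived state '1' for Character 1, supporting them as a clade.
Character 2 (derived state '1') is shared by Taxon 6 and Taxon 7 — a synapomorphy uniting that clade.
Character 3 (derived state '1') is shared by Taxon 1, Taxon 5, Taxon 6, and Taxon 7 — a synapomorphy uniting that clade.
Character 4 (derived state '0') is unique to Taxon 8 (autapomorphy; uninformative for grouping).
Character 5: derived state '1' in Taxon 1, Taxon 5, Taxon 6, Taxon 7, and Taxon 8 only — synapomorphy for {Taxon 1, Taxon 5, Taxon 6, Taxon 7, Taxon 8}.
Character 6 (derived state '1') is unique to Taxon 1 (autapomorphy; uninformative for grouping).
Most parsimonious ingroup topology: (Taxon 3,(((Taxon 1,(Taxon 7,Taxon 6)),Taxon 5),Taxon 8)).
Taxon 6 and Taxon 7 form a cherry on this tree, so they are sister taxa.

Taxon 7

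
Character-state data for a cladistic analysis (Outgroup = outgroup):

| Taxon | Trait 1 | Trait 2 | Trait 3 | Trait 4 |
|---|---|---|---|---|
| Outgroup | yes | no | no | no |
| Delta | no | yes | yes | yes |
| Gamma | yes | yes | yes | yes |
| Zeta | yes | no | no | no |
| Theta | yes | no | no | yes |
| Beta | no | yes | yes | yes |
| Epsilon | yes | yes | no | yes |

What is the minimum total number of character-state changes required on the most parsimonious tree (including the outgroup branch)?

4

Character polarity is set by the outgroup: the derived state is whichever differs from the outgroup's state, so for Trait 1 the derived state is 'no', and for the remaining characters it is 'yes'.
Only Beta and Delta show the derived state 'no' for Trait 1, supporting them as a clade.
Only Beta, Delta, Epsilon, and Gamma show the derived state 'yes' for Trait 2, supporting them as a clade.
Trait 3 (derived state 'yes') is shared by Beta, Delta, and Gamma — a synapomorphy uniting that clade.
Only Beta, Delta, Epsilon, Gamma, and Theta show the derived state 'yes' for Trait 4, supporting them as a clade.
Most parsimonious ingroup topology: (((((Delta,Beta),Gamma),Epsilon),Theta),Zeta).
Changes per character on this tree: Trait 1: 1; Trait 2: 1; Trait 3: 1; Trait 4: 1.
Total = 4.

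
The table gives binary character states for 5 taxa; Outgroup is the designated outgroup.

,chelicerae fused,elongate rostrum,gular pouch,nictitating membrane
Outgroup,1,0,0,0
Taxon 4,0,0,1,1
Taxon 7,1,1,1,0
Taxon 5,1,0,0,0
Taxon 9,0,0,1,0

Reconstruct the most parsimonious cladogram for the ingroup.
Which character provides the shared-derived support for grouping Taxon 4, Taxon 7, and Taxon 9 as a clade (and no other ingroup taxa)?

gular pouch

Character polarity is set by the outgroup: the derived state is whichever differs from the outgroup's state, so for chelicerae fused the derived state is '0', and for the remaining characters it is '1'.
chelicerae fused: derived state '0' in Taxon 4 and Taxon 9 only — synapomorphy for {Taxon 4, Taxon 9}.
elongate rostrum: derived state '1' in Taxon 7 only — an autapomorphy, so it tells us nothing about relationships among taxa.
gular pouch (derived state '1') is shared by Taxon 4, Taxon 7, and Taxon 9 — a synapomorphy uniting that clade.
nictitating membrane: derived state '1' in Taxon 4 only — an autapomorphy, so it tells us nothing about relationships among taxa.
Most parsimonious ingroup topology: (((Taxon 4,Taxon 9),Taxon 7),Taxon 5).
The clade {Taxon 4, Taxon 7, Taxon 9} is supported by gular pouch: its derived state '1' occurs in exactly those taxa and in no other taxon (including the outgroup).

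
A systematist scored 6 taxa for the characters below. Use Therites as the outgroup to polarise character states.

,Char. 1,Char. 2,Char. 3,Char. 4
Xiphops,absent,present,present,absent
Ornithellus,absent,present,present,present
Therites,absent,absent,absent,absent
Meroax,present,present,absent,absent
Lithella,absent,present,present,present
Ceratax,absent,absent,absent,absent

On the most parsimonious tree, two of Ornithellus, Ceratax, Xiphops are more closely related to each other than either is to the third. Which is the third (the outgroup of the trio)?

Ceratax

The outgroup has state 'absent' for every character, so 'present' is the derived state throughout.
Char. 1: derived state 'present' in Meroax only — an autapomorphy, so it tells us nothing about relationships among taxa.
Only Lithella, Meroax, Ornithellus, and Xiphops show the derived state 'present' for Char. 2, supporting them as a clade.
Only Lithella, Ornithellus, and Xiphops show the derived state 'present' for Char. 3, supporting them as a clade.
Char. 4: derived state 'present' in Lithella and Ornithellus only — synapomorphy for {Lithella, Ornithellus}.
Most parsimonious ingroup topology: ((((Ornithellus,Lithella),Xiphops),Meroax),Ceratax).
Ornithellus and Xiphops share a more recent common ancestor with each other than either does with Ceratax, so Ceratax is the least closely related of the three.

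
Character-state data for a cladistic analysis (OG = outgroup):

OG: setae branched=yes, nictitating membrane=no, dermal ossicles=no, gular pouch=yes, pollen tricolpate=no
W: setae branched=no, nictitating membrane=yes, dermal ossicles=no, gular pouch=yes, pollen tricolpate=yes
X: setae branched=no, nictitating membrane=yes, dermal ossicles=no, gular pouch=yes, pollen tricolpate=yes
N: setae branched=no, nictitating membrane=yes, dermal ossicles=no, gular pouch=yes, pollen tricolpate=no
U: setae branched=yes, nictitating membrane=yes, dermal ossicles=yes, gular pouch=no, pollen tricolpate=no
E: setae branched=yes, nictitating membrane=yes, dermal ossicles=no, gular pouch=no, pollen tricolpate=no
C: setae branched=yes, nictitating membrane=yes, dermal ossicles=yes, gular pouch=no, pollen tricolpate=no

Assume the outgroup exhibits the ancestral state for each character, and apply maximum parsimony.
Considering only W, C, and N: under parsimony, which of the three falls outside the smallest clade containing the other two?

C

Character polarity is set by the outgroup: the derived state is whichever differs from the outgroup's state, so for setae branched, gular pouch the derived state is 'no', and for the remaining characters it is 'yes'.
setae branched (derived state 'no') is shared by N, W, and X — a synapomorphy uniting that clade.
All ingroup taxa share the derived state 'yes' for nictitating membrane; it defines the ingroup but does not resolve relationships within it.
dermal ossicles (derived state 'yes') is shared by C and U — a synapomorphy uniting that clade.
gular pouch (derived state 'no') is shared by C, E, and U — a synapomorphy uniting that clade.
pollen tricolpate: derived state 'yes' in W and X only — synapomorphy for {W, X}.
Most parsimonious ingroup topology: (((W,X),N),((U,C),E)).
N and W share a more recent common ancestor with each other than either does with C, so C is the least closely related of the three.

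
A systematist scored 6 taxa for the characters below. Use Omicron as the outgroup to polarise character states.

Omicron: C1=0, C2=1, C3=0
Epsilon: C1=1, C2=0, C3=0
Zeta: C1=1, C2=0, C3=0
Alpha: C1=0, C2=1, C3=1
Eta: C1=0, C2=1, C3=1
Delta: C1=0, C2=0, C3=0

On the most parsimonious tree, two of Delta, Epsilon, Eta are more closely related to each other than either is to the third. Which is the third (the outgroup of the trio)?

Character polarity is set by the outgroup: the derived state is whichever differs from the outgroup's state, so for C2 the derived state is '0', and for the remaining characters it is '1'.
Only Epsilon and Zeta show the derived state '1' for C1, supporting them as a clade.
C2: derived state '0' in Delta, Epsilon, and Zeta only — synapomorphy for {Delta, Epsilon, Zeta}.
C3: derived state '1' in Alpha and Eta only — synapomorphy for {Alpha, Eta}.
Most parsimonious ingroup topology: (((Epsilon,Zeta),Delta),(Alpha,Eta)).
Delta and Epsilon share a more recent common ancestor with each other than either does with Eta, so Eta is the least closely related of the three.

Eta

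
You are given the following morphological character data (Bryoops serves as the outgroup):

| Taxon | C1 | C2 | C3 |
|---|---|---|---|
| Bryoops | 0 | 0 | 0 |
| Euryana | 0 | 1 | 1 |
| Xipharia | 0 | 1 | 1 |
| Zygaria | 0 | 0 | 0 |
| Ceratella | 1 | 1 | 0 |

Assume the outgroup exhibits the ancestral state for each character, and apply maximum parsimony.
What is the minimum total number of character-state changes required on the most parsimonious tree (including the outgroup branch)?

3

The outgroup has state '0' for every character, so '1' is the derived state throughout.
C1 (derived state '1') is unique to Ceratella (autapomorphy; uninformative for grouping).
C2 (derived state '1') is shared by Ceratella, Euryana, and Xipharia — a synapomorphy uniting that clade.
C3 (derived state '1') is shared by Euryana and Xipharia — a synapomorphy uniting that clade.
Most parsimonious ingroup topology: (((Euryana,Xipharia),Ceratella),Zygaria).
Changes per character on this tree: C1: 1; C2: 1; C3: 1.
Total = 3.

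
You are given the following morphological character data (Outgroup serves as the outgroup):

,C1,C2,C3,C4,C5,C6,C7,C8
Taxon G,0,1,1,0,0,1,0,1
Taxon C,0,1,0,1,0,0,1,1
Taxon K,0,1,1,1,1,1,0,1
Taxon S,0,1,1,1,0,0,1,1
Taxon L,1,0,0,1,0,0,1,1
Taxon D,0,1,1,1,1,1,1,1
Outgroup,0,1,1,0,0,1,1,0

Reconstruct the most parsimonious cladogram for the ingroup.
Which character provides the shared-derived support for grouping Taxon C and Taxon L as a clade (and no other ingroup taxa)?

Character polarity is set by the outgroup: the derived state is whichever differs from the outgroup's state, so for C2, C3, C6, C7 the derived state is '0', and for the remaining characters it is '1'.
C1: derived state '1' in Taxon L only — an autapomorphy, so it tells us nothing about relationships among taxa.
C2: derived state '0' in Taxon L only — an autapomorphy, so it tells us nothing about relationships among taxa.
Only Taxon C and Taxon L show the derived state '0' for C3, supporting them as a clade.
C4: derived state '1' in Taxon C, Taxon D, Taxon K, Taxon L, and Taxon S only — synapomorphy for {Taxon C, Taxon D, Taxon K, Taxon L, Taxon S}.
Only Taxon D and Taxon K show the derived state '1' for C5, supporting them as a clade.
Only Taxon C, Taxon L, and Taxon S show the derived state '0' for C6, supporting them as a clade.
C7 (state '0') occurs in Taxon G and Taxon K but conflicts with the nesting implied by the other characters — most parsimoniously interpreted as homoplasy.
C8 (derived state '1') is shared by all ingroup taxa — unites the whole ingroup.
Most parsimonious ingroup topology: (((Taxon S,(Taxon C,Taxon L)),(Taxon D,Taxon K)),Taxon G).
The clade {Taxon C, Taxon L} is supported by C3: its derived state '0' occurs in exactly those taxa and in no other taxon (including the outgroup).

C3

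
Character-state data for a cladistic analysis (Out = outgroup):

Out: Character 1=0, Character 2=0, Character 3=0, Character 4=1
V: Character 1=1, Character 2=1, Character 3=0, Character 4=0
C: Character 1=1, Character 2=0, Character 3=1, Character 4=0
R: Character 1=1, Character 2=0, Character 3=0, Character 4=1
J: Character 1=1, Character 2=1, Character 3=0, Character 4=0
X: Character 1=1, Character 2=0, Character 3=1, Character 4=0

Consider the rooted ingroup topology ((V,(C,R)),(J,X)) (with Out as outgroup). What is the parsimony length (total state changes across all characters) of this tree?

Map each character onto ((V,(C,R)),(J,X)) (rooted by Out) and count the minimum state changes it requires (Fitch parsimony):
Character 1: 1; Character 2: 2; Character 3: 2; Character 4: 2.
Total tree length = 7.

7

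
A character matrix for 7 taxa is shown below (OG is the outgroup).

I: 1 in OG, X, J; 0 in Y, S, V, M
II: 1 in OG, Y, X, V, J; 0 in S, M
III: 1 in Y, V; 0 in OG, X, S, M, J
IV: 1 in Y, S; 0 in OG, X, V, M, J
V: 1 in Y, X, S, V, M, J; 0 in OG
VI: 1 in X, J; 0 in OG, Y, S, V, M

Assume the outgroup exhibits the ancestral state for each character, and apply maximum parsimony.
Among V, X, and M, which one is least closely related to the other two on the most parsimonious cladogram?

Character polarity is set by the outgroup: the derived state is whichever differs from the outgroup's state, so for I, II the derived state is '0', and for the remaining characters it is '1'.
Only M, S, V, and Y show the derived state '0' for I, supporting them as a clade.
Only M and S show the derived state '0' for II, supporting them as a clade.
III: derived state '1' in V and Y only — synapomorphy for {V, Y}.
IV groups S and Y, which is incompatible with the clades supported by the remaining characters; treating it as convergent (homoplasy) costs fewer steps than any alternative tree.
All ingroup taxa share the derived state '1' for V; it defines the ingroup but does not resolve relationships within it.
Only J and X show the derived state '1' for VI, supporting them as a clade.
Most parsimonious ingroup topology: (((Y,V),(S,M)),(X,J)).
V and M share a more recent common ancestor with each other than either does with X, so X is the least closely related of the three.

X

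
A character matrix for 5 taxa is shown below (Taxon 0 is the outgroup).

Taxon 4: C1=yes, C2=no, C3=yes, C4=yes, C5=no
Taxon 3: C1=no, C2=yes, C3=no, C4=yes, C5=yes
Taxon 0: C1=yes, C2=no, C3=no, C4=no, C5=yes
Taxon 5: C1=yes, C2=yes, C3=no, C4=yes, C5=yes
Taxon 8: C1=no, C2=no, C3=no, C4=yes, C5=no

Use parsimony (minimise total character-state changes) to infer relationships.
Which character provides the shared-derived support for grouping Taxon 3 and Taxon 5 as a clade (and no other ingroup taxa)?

Character polarity is set by the outgroup: the derived state is whichever differs from the outgroup's state, so for C1, C5 the derived state is 'no', and for the remaining characters it is 'yes'.
C1 groups Taxon 3 and Taxon 8, which is incompatible with the clades supported by the remaining characters; treating it as convergent (homoplasy) costs fewer steps than any alternative tree.
C2 (derived state 'yes') is shared by Taxon 3 and Taxon 5 — a synapomorphy uniting that clade.
C3 (derived state 'yes') is unique to Taxon 4 (autapomorphy; uninformative for grouping).
All ingroup taxa share the derived state 'yes' for C4; it defines the ingroup but does not resolve relationships within it.
C5: derived state 'no' in Taxon 4 and Taxon 8 only — synapomorphy for {Taxon 4, Taxon 8}.
Most parsimonious ingroup topology: ((Taxon 4,Taxon 8),(Taxon 3,Taxon 5)).
The clade {Taxon 3, Taxon 5} is supported by C2: its derived state 'yes' occurs in exactly those taxa and in no other taxon (including the outgroup).

C2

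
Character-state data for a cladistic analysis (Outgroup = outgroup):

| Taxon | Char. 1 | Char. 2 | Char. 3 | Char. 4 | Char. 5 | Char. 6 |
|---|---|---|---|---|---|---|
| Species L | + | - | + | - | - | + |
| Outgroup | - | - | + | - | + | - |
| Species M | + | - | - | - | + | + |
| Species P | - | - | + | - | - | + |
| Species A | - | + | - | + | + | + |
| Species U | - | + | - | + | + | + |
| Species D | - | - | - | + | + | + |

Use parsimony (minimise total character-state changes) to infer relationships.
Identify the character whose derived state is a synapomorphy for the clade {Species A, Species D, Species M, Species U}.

Char. 3

Character polarity is set by the outgroup: the derived state is whichever differs from the outgroup's state, so for Char. 3, Char. 5 the derived state is '-', and for the remaining characters it is '+'.
Char. 1 (state '+') occurs in Species L and Species M but conflicts with the nesting implied by the other characters — most parsimoniously interpreted as homoplasy.
Only Species A and Species U show the derived state '+' for Char. 2, supporting them as a clade.
Only Species A, Species D, Species M, and Species U show the derived state '-' for Char. 3, supporting them as a clade.
Char. 4: derived state '+' in Species A, Species D, and Species U only — synapomorphy for {Species A, Species D, Species U}.
Only Species L and Species P show the derived state '-' for Char. 5, supporting them as a clade.
All ingroup taxa share the derived state '+' for Char. 6; it defines the ingroup but does not resolve relationships within it.
Most parsimonious ingroup topology: ((Species P,Species L),(Species M,((Species A,Species U),Species D))).
The clade {Species A, Species D, Species M, Species U} is supported by Char. 3: its derived state '-' occurs in exactly those taxa and in no other taxon (including the outgroup).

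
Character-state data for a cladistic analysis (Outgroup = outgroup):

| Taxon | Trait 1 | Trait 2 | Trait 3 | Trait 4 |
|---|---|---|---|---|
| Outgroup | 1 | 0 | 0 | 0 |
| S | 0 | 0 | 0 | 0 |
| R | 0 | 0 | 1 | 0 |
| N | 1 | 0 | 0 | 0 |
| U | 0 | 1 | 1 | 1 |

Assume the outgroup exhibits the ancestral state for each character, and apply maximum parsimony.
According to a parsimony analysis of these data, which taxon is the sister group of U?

R

Character polarity is set by the outgroup: the derived state is whichever differs from the outgroup's state, so for Trait 1 the derived state is '0', and for the remaining characters it is '1'.
Trait 1: derived state '0' in R, S, and U only — synapomorphy for {R, S, U}.
Trait 2: derived state '1' in U only — an autapomorphy, so it tells us nothing about relationships among taxa.
Trait 3: derived state '1' in R and U only — synapomorphy for {R, U}.
Trait 4 (derived state '1') is unique to U (autapomorphy; uninformative for grouping).
Most parsimonious ingroup topology: ((S,(R,U)),N).
U and R form a cherry on this tree, so they are sister taxa.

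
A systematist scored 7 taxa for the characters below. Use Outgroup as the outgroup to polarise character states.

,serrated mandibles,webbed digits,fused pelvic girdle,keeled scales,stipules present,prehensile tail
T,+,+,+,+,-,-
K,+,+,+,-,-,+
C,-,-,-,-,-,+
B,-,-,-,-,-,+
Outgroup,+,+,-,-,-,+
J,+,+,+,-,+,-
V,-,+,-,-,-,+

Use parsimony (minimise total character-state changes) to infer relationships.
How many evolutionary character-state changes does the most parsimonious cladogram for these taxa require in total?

Character polarity is set by the outgroup: the derived state is whichever differs from the outgroup's state, so for serrated mandibles, webbed digits, prehensile tail the derived state is '-', and for the remaining characters it is '+'.
Only B, C, and V show the derived state '-' for serrated mandibles, supporting them as a clade.
webbed digits (derived state '-') is shared by B and C — a synapomorphy uniting that clade.
fused pelvic girdle: derived state '+' in J, K, and T only — synapomorphy for {J, K, T}.
keeled scales (derived state '+') is unique to T (autapomorphy; uninformative for grouping).
stipules present (derived state '+') is unique to J (autapomorphy; uninformative for grouping).
Only J and T show the derived state '-' for prehensile tail, supporting them as a clade.
Most parsimonious ingroup topology: (((B,C),V),((J,T),K)).
Changes per character on this tree: serrated mandibles: 1; webbed digits: 1; fused pelvic girdle: 1; keeled scales: 1; stipules present: 1; prehensile tail: 1.
Total = 6.

6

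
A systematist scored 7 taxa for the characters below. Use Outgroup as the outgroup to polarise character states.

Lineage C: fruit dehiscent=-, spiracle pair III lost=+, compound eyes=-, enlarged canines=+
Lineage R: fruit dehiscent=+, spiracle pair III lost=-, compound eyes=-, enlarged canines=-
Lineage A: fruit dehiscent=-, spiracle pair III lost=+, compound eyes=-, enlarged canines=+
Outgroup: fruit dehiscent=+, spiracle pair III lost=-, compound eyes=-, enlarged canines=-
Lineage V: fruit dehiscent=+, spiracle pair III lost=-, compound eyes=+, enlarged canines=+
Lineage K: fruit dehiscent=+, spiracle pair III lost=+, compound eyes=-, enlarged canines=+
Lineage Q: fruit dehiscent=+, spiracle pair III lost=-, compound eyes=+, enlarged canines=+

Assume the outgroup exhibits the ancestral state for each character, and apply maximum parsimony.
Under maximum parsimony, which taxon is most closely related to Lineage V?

Lineage Q

Character polarity is set by the outgroup: the derived state is whichever differs from the outgroup's state, so for fruit dehiscent the derived state is '-', and for the remaining characters it is '+'.
fruit dehiscent (derived state '-') is shared by Lineage A and Lineage C — a synapomorphy uniting that clade.
spiracle pair III lost (derived state '+') is shared by Lineage A, Lineage C, and Lineage K — a synapomorphy uniting that clade.
compound eyes (derived state '+') is shared by Lineage Q and Lineage V — a synapomorphy uniting that clade.
enlarged canines (derived state '+') is shared by Lineage A, Lineage C, Lineage K, Lineage Q, and Lineage V — a synapomorphy uniting that clade.
Most parsimonious ingroup topology: (((Lineage V,Lineage Q),(Lineage K,(Lineage A,Lineage C))),Lineage R).
Lineage V and Lineage Q form a cherry on this tree, so they are sister taxa.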